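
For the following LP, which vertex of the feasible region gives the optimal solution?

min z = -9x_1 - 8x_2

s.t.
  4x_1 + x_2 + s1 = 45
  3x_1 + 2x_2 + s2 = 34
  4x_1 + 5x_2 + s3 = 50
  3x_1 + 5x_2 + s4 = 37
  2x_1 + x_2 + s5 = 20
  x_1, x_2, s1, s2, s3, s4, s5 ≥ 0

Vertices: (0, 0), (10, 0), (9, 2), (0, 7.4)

Evaluate the objective at each vertex of the feasible region:
  z(0, 0) = 0
  z(10, 0) = -90
  z(9, 2) = -97  ←
  z(0, 7.4) = -59.2
The minimum is at x_1 = 9, x_2 = 2.

(9, 2)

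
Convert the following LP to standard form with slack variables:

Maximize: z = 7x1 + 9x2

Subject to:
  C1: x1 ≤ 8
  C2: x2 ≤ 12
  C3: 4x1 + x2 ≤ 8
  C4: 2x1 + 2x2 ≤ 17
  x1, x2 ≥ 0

max z = 7x1 + 9x2

s.t.
  x1 + s1 = 8
  x2 + s2 = 12
  4x1 + x2 + s3 = 8
  2x1 + 2x2 + s4 = 17
  x1, x2, s1, s2, s3, s4 ≥ 0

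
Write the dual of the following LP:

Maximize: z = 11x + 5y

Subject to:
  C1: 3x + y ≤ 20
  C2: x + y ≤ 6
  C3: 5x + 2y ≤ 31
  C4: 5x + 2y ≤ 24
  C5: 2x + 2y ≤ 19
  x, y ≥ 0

Primal max cᵀx s.t. Ax ≤ b, x ≥ 0  →  Dual min bᵀy s.t. Aᵀy ≥ c, y ≥ 0.

Minimize: z = 20y1 + 6y2 + 31y3 + 24y4 + 19y5

Subject to:
  3y1 + y2 + 5y3 + 5y4 + 2y5 ≥ 11
  y1 + y2 + 2y3 + 2y4 + 2y5 ≥ 5
  y1, y2, y3, y4, y5 ≥ 0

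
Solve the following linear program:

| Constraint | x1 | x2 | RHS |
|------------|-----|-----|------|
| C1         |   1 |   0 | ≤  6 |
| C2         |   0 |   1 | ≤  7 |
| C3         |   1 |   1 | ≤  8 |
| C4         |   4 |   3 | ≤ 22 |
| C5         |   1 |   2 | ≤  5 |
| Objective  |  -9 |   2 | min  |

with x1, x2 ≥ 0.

Evaluate the objective at each vertex of the feasible region:
  z(0, 0) = 0
  z(5, 0) = -45  ←
  z(0, 2.5) = 5
The minimum is at x1 = 5, x2 = 0.

x1 = 5, x2 = 0, z = -45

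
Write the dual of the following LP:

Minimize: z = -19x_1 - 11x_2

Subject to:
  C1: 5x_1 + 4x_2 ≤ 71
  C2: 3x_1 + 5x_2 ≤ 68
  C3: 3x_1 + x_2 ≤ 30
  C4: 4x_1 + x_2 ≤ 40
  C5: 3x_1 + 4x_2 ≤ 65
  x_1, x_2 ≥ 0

Primal min cᵀx s.t. Ax ≤ b, x ≥ 0  →  Dual max −bᵀy s.t. Aᵀy ≥ −c, y ≥ 0.

Maximize: z = -71y1 - 68y2 - 30y3 - 40y4 - 65y5

Subject to:
  5y1 + 3y2 + 3y3 + 4y4 + 3y5 ≥ 19
  4y1 + 5y2 + y3 + y4 + 4y5 ≥ 11
  y1, y2, y3, y4, y5 ≥ 0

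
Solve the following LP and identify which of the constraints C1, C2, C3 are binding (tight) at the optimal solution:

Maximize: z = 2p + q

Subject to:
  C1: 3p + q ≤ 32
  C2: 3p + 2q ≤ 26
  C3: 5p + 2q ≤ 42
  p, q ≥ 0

At p = 8, q = 1, compute slack b - a·x for each constraint:
  C1: 32 − 25 = 7  (slack)
  C2: 26 − 26 = 0  (binding)
  C3: 42 − 42 = 0  (binding)

Optimal: p = 8, q = 1
Binding: C2, C3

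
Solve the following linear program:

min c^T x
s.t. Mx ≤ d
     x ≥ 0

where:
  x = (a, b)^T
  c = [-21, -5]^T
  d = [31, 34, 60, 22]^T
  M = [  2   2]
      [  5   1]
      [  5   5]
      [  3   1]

Evaluate the objective at each vertex of the feasible region:
  z(0, 0) = 0
  z(6.8, 0) = -142.8
  z(6, 4) = -146  ←
  z(5, 7) = -140
  z(0, 12) = -60
The minimum is at a = 6, b = 4.

a = 6, b = 4, z = -146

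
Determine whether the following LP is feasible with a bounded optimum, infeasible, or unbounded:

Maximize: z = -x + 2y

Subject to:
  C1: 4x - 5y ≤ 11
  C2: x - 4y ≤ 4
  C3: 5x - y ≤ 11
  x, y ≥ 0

Unbounded (objective can increase without bound)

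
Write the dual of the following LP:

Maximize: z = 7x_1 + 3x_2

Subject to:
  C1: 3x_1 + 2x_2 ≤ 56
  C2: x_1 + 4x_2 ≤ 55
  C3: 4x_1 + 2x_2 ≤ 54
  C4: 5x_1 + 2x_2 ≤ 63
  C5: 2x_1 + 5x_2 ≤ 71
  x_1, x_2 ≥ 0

Primal max cᵀx s.t. Ax ≤ b, x ≥ 0  →  Dual min bᵀy s.t. Aᵀy ≥ c, y ≥ 0.

Minimize: z = 56y1 + 55y2 + 54y3 + 63y4 + 71y5

Subject to:
  3y1 + y2 + 4y3 + 5y4 + 2y5 ≥ 7
  2y1 + 4y2 + 2y3 + 2y4 + 5y5 ≥ 3
  y1, y2, y3, y4, y5 ≥ 0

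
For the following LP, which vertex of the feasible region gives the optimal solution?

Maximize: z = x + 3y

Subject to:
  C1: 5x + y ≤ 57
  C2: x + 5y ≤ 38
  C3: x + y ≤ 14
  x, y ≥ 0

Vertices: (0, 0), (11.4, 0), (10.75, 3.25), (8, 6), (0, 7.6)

Evaluate the objective at each vertex of the feasible region:
  z(0, 0) = 0
  z(11.4, 0) = 11.4
  z(10.75, 3.25) = 20.5
  z(8, 6) = 26  ←
  z(0, 7.6) = 22.8
The maximum is at x = 8, y = 6.

(8, 6)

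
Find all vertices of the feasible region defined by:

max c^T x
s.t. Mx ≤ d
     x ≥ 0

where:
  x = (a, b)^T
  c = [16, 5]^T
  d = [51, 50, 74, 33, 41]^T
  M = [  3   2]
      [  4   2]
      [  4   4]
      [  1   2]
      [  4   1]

(0, 0), (10.25, 0), (8, 9), (6.5, 12), (4, 14.5), (0, 16.5)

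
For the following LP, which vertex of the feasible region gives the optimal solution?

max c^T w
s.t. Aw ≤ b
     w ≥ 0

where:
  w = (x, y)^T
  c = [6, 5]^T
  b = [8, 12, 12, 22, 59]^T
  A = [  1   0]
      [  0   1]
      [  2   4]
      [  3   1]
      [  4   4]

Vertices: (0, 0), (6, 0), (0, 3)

Evaluate the objective at each vertex of the feasible region:
  z(0, 0) = 0
  z(6, 0) = 36  ←
  z(0, 3) = 15
The maximum is at x = 6, y = 0.

(6, 0)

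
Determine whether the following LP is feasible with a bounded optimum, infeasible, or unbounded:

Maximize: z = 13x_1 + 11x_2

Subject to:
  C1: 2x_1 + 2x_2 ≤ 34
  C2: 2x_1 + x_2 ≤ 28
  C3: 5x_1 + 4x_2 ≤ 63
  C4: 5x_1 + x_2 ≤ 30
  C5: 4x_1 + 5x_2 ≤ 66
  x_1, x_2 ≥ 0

Feasible with a bounded optimal solution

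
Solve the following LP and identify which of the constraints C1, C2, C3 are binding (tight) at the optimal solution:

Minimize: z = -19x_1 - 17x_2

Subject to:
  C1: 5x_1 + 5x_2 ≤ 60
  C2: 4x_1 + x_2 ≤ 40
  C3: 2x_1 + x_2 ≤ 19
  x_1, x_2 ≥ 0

At x_1 = 7, x_2 = 5, compute slack b - a·x for each constraint:
  C1: 60 − 60 = 0  (binding)
  C2: 40 − 33 = 7  (slack)
  C3: 19 − 19 = 0  (binding)

Optimal: x_1 = 7, x_2 = 5
Binding: C1, C3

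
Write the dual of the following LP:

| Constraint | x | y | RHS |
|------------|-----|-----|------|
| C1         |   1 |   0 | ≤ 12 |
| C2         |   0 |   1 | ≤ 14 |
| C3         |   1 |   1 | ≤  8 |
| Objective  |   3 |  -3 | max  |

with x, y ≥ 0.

Primal max cᵀx s.t. Ax ≤ b, x ≥ 0  →  Dual min bᵀy s.t. Aᵀy ≥ c, y ≥ 0.

Minimize: z = 12y1 + 14y2 + 8y3

Subject to:
  y1 + y3 ≥ 3
  y2 + y3 ≥ -3
  y1, y2, y3 ≥ 0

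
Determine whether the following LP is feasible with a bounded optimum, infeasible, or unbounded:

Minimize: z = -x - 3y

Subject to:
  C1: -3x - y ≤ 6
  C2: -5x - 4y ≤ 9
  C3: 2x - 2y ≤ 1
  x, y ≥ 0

Unbounded (objective can decrease without bound)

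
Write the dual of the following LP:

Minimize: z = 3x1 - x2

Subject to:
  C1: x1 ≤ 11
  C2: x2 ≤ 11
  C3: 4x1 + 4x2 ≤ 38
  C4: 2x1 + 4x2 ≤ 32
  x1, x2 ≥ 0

Primal min cᵀx s.t. Ax ≤ b, x ≥ 0  →  Dual max −bᵀy s.t. Aᵀy ≥ −c, y ≥ 0.

Maximize: z = -11y1 - 11y2 - 38y3 - 32y4

Subject to:
  y1 + 4y3 + 2y4 ≥ -3
  y2 + 4y3 + 4y4 ≥ 1
  y1, y2, y3, y4 ≥ 0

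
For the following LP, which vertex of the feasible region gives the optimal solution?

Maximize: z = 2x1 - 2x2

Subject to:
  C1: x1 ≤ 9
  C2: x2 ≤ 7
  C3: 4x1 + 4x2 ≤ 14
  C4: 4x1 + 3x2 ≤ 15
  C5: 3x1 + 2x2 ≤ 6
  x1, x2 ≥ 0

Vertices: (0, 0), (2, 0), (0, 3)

Evaluate the objective at each vertex of the feasible region:
  z(0, 0) = 0
  z(2, 0) = 4  ←
  z(0, 3) = -6
The maximum is at x1 = 2, x2 = 0.

(2, 0)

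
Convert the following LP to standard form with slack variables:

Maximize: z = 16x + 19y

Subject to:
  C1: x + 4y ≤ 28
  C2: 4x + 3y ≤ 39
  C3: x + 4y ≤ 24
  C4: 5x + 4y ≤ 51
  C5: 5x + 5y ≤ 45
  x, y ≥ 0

max z = 16x + 19y

s.t.
  x + 4y + s1 = 28
  4x + 3y + s2 = 39
  x + 4y + s3 = 24
  5x + 4y + s4 = 51
  5x + 5y + s5 = 45
  x, y, s1, s2, s3, s4, s5 ≥ 0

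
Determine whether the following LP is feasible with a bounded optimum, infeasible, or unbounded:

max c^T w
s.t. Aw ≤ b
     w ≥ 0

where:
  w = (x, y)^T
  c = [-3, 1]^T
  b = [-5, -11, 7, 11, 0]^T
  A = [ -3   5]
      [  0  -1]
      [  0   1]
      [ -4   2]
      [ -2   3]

Infeasible (no feasible solution exists)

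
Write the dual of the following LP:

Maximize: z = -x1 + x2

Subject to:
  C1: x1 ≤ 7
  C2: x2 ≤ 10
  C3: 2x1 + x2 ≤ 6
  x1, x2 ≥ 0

Primal max cᵀx s.t. Ax ≤ b, x ≥ 0  →  Dual min bᵀy s.t. Aᵀy ≥ c, y ≥ 0.

Minimize: z = 7y1 + 10y2 + 6y3

Subject to:
  y1 + 2y3 ≥ -1
  y2 + y3 ≥ 1
  y1, y2, y3 ≥ 0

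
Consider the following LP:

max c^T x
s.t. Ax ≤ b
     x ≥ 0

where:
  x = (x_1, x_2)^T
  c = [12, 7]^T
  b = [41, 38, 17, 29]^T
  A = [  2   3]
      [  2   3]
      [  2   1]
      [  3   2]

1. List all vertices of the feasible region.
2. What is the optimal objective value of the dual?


1. (0, 0), (8.5, 0), (5, 7), (2.2, 11.2), (0, 12.67)
2. 109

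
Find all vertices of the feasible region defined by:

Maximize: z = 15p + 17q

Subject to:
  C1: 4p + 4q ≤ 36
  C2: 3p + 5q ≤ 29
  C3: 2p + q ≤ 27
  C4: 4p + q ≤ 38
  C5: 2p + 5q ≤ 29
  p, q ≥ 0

(0, 0), (9, 0), (8, 1), (0, 5.8)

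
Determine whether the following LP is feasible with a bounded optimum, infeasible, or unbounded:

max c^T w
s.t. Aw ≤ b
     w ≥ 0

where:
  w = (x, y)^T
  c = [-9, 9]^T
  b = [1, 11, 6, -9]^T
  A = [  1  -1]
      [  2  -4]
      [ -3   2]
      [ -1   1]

Infeasible (no feasible solution exists)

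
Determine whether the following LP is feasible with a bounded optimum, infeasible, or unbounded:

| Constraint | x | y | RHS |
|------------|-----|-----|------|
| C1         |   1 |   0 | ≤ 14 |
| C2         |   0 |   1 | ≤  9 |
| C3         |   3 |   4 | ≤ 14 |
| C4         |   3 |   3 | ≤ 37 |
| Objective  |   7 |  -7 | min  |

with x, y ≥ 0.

Feasible with a bounded optimal solution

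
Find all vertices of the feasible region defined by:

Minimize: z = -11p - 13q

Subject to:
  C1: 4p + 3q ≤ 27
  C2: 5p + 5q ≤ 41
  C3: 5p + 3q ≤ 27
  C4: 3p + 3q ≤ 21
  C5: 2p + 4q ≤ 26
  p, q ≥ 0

(0, 0), (5.4, 0), (3, 4), (1, 6), (0, 6.5)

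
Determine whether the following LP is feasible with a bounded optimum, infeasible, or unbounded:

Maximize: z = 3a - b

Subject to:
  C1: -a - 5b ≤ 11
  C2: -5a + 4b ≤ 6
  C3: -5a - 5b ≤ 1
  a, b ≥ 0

Unbounded (objective can increase without bound)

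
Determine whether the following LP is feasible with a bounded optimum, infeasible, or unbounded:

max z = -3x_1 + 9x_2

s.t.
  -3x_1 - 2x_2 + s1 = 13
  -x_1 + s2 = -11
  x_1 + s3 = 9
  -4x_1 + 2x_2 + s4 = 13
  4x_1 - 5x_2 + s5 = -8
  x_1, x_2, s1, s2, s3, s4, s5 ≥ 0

Infeasible (no feasible solution exists)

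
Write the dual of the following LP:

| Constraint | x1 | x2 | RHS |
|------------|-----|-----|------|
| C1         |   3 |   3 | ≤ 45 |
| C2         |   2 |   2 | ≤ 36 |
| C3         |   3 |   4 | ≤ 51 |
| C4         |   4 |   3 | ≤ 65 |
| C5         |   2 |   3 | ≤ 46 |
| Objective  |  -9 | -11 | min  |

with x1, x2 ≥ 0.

Primal min cᵀx s.t. Ax ≤ b, x ≥ 0  →  Dual max −bᵀy s.t. Aᵀy ≥ −c, y ≥ 0.

Maximize: z = -45y1 - 36y2 - 51y3 - 65y4 - 46y5

Subject to:
  3y1 + 2y2 + 3y3 + 4y4 + 2y5 ≥ 9
  3y1 + 2y2 + 4y3 + 3y4 + 3y5 ≥ 11
  y1, y2, y3, y4, y5 ≥ 0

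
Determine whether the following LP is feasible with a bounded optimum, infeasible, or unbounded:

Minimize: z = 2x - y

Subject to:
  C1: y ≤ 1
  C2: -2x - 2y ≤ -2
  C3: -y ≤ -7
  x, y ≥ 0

Infeasible (no feasible solution exists)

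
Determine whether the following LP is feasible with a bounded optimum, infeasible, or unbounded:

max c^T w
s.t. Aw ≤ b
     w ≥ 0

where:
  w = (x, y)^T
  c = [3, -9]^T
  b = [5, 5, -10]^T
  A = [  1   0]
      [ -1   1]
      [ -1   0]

Infeasible (no feasible solution exists)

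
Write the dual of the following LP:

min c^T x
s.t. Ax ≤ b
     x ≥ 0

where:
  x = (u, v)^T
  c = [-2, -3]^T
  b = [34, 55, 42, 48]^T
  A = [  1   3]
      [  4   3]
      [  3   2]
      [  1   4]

Primal min cᵀx s.t. Ax ≤ b, x ≥ 0  →  Dual max −bᵀy s.t. Aᵀy ≥ −c, y ≥ 0.

Maximize: z = -34y1 - 55y2 - 42y3 - 48y4

Subject to:
  y1 + 4y2 + 3y3 + y4 ≥ 2
  3y1 + 3y2 + 2y3 + 4y4 ≥ 3
  y1, y2, y3, y4 ≥ 0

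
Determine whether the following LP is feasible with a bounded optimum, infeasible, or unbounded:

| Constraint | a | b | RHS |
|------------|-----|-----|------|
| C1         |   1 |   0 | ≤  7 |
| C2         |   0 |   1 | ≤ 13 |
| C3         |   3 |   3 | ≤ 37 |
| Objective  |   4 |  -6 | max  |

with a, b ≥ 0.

Feasible with a bounded optimal solution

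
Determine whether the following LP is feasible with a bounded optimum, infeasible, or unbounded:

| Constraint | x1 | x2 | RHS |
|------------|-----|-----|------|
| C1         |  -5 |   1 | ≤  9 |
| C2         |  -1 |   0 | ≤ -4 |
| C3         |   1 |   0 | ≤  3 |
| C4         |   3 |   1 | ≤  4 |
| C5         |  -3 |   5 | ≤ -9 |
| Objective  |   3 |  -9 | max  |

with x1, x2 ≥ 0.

Infeasible (no feasible solution exists)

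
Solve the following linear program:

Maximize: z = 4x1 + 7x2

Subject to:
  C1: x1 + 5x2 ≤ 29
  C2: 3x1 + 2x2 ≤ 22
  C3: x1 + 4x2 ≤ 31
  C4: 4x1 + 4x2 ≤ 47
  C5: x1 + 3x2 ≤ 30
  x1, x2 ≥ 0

Evaluate the objective at each vertex of the feasible region:
  z(0, 0) = 0
  z(7.333, 0) = 29.33
  z(4, 5) = 51  ←
  z(0, 5.8) = 40.6
The maximum is at x1 = 4, x2 = 5.

x1 = 4, x2 = 5, z = 51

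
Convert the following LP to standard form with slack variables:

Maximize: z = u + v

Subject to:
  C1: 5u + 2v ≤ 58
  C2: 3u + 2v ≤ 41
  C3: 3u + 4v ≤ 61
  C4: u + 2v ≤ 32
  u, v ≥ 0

max z = u + v

s.t.
  5u + 2v + s1 = 58
  3u + 2v + s2 = 41
  3u + 4v + s3 = 61
  u + 2v + s4 = 32
  u, v, s1, s2, s3, s4 ≥ 0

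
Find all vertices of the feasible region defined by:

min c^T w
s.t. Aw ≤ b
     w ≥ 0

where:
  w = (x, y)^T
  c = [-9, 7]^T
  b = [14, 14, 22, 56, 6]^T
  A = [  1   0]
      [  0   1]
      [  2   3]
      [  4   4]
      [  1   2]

(0, 0), (6, 0), (0, 3)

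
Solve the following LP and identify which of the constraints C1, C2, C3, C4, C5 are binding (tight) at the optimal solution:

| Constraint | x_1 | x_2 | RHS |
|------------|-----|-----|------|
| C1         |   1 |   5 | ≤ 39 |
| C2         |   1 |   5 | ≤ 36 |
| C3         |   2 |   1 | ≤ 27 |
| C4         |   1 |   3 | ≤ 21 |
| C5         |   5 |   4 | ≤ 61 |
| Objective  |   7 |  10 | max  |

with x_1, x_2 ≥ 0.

At x_1 = 9, x_2 = 4, compute slack b - a·x for each constraint:
  C1: 39 − 29 = 10  (slack)
  C2: 36 − 29 = 7  (slack)
  C3: 27 − 22 = 5  (slack)
  C4: 21 − 21 = 0  (binding)
  C5: 61 − 61 = 0  (binding)

Optimal: x_1 = 9, x_2 = 4
Binding: C4, C5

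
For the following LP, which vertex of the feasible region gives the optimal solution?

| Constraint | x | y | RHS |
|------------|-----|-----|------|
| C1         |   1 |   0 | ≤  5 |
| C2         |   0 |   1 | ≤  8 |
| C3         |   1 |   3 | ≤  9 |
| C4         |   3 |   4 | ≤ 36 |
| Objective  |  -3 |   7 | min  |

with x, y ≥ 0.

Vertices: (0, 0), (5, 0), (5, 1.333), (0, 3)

Evaluate the objective at each vertex of the feasible region:
  z(0, 0) = 0
  z(5, 0) = -15  ←
  z(5, 1.333) = -5.667
  z(0, 3) = 21
The minimum is at x = 5, y = 0.

(5, 0)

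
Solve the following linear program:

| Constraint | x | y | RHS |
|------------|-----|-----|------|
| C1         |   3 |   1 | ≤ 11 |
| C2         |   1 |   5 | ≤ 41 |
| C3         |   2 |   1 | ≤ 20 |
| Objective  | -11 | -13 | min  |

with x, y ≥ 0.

Evaluate the objective at each vertex of the feasible region:
  z(0, 0) = 0
  z(3.667, 0) = -40.33
  z(1, 8) = -115  ←
  z(0, 8.2) = -106.6
The minimum is at x = 1, y = 8.

x = 1, y = 8, z = -115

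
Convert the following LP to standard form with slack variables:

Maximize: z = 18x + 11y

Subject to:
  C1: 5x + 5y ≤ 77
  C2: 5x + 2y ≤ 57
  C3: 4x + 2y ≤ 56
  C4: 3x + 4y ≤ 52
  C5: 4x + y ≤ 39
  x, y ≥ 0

max z = 18x + 11y

s.t.
  5x + 5y + s1 = 77
  5x + 2y + s2 = 57
  4x + 2y + s3 = 56
  3x + 4y + s4 = 52
  4x + y + s5 = 39
  x, y, s1, s2, s3, s4, s5 ≥ 0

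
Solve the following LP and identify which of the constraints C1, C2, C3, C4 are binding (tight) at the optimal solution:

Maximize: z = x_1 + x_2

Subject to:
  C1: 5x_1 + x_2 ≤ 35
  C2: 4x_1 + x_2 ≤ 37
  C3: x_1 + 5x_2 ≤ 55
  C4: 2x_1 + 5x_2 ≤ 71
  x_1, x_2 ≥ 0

At x_1 = 5, x_2 = 10, compute slack b - a·x for each constraint:
  C1: 35 − 35 = 0  (binding)
  C2: 37 − 30 = 7  (slack)
  C3: 55 − 55 = 0  (binding)
  C4: 71 − 60 = 11  (slack)

Optimal: x_1 = 5, x_2 = 10
Binding: C1, C3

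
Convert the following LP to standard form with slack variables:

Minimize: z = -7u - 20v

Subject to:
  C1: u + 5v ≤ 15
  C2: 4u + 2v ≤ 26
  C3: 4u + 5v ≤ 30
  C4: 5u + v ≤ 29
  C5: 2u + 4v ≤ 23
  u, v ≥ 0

min z = -7u - 20v

s.t.
  u + 5v + s1 = 15
  4u + 2v + s2 = 26
  4u + 5v + s3 = 30
  5u + v + s4 = 29
  2u + 4v + s5 = 23
  u, v, s1, s2, s3, s4, s5 ≥ 0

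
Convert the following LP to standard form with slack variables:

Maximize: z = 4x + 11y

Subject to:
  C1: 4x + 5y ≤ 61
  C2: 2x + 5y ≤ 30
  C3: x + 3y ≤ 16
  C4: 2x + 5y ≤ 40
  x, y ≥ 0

max z = 4x + 11y

s.t.
  4x + 5y + s1 = 61
  2x + 5y + s2 = 30
  x + 3y + s3 = 16
  2x + 5y + s4 = 40
  x, y, s1, s2, s3, s4 ≥ 0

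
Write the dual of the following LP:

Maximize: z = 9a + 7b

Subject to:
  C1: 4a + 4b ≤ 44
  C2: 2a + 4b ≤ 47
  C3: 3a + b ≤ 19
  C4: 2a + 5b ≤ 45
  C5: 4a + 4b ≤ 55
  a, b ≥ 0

Primal max cᵀx s.t. Ax ≤ b, x ≥ 0  →  Dual min bᵀy s.t. Aᵀy ≥ c, y ≥ 0.

Minimize: z = 44y1 + 47y2 + 19y3 + 45y4 + 55y5

Subject to:
  4y1 + 2y2 + 3y3 + 2y4 + 4y5 ≥ 9
  4y1 + 4y2 + y3 + 5y4 + 4y5 ≥ 7
  y1, y2, y3, y4, y5 ≥ 0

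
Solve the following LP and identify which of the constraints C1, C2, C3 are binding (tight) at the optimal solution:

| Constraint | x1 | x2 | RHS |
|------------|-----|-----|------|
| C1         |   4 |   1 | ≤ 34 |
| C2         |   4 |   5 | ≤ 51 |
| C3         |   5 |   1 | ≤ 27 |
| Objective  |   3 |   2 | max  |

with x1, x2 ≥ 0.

At x1 = 4, x2 = 7, compute slack b - a·x for each constraint:
  C1: 34 − 23 = 11  (slack)
  C2: 51 − 51 = 0  (binding)
  C3: 27 − 27 = 0  (binding)

Optimal: x1 = 4, x2 = 7
Binding: C2, C3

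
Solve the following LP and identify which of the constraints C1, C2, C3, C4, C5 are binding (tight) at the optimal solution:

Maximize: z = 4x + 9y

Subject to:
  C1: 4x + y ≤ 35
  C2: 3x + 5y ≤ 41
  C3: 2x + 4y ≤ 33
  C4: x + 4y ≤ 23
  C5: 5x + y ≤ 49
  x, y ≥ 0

At x = 7, y = 4, compute slack b - a·x for each constraint:
  C1: 35 − 32 = 3  (slack)
  C2: 41 − 41 = 0  (binding)
  C3: 33 − 30 = 3  (slack)
  C4: 23 − 23 = 0  (binding)
  C5: 49 − 39 = 10  (slack)

Optimal: x = 7, y = 4
Binding: C2, C4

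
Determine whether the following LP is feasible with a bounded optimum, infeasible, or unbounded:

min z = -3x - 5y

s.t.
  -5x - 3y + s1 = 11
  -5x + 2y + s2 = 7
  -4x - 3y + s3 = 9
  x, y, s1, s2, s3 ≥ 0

Unbounded (objective can decrease without bound)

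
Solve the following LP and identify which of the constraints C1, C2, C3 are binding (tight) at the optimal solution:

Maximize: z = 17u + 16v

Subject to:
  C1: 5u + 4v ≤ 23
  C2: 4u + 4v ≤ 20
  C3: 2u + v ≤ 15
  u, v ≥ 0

At u = 3, v = 2, compute slack b - a·x for each constraint:
  C1: 23 − 23 = 0  (binding)
  C2: 20 − 20 = 0  (binding)
  C3: 15 − 8 = 7  (slack)

Optimal: u = 3, v = 2
Binding: C1, C2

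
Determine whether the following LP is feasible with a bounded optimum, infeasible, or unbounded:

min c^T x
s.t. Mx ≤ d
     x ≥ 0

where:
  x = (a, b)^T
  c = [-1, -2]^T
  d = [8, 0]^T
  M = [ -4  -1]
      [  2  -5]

Unbounded (objective can decrease without bound)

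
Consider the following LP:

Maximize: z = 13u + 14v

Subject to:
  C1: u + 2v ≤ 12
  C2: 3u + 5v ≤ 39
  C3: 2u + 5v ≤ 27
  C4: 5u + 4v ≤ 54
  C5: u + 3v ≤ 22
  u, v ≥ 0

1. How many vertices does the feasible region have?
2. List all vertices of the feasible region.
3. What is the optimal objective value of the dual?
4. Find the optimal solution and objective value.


1. 5
2. (0, 0), (10.8, 0), (10, 1), (6, 3), (0, 5.4)
3. 144
4. u = 10, v = 1, z = 144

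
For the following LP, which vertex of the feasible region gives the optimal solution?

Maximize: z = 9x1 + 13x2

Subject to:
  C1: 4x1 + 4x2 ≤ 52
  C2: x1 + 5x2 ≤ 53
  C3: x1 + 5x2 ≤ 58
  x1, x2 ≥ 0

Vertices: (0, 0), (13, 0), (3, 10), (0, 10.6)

Evaluate the objective at each vertex of the feasible region:
  z(0, 0) = 0
  z(13, 0) = 117
  z(3, 10) = 157  ←
  z(0, 10.6) = 137.8
The maximum is at x1 = 3, x2 = 10.

(3, 10)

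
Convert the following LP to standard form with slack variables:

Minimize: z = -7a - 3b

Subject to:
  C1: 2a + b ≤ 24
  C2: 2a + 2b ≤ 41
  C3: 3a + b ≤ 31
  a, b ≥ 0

min z = -7a - 3b

s.t.
  2a + b + s1 = 24
  2a + 2b + s2 = 41
  3a + b + s3 = 31
  a, b, s1, s2, s3 ≥ 0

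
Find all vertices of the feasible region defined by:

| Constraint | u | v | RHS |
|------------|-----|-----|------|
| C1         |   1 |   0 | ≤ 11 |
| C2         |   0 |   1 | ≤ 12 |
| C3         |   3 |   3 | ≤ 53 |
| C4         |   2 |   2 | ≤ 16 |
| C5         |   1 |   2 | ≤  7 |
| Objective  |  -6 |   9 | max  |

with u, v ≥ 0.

(0, 0), (7, 0), (0, 3.5)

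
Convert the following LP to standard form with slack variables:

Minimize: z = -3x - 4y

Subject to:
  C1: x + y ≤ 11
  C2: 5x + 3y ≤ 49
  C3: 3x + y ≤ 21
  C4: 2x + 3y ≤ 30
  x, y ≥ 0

min z = -3x - 4y

s.t.
  x + y + s1 = 11
  5x + 3y + s2 = 49
  3x + y + s3 = 21
  2x + 3y + s4 = 30
  x, y, s1, s2, s3, s4 ≥ 0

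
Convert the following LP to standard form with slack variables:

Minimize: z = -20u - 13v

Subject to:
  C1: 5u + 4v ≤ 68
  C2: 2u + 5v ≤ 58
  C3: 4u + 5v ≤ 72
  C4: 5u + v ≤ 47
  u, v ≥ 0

min z = -20u - 13v

s.t.
  5u + 4v + s1 = 68
  2u + 5v + s2 = 58
  4u + 5v + s3 = 72
  5u + v + s4 = 47
  u, v, s1, s2, s3, s4 ≥ 0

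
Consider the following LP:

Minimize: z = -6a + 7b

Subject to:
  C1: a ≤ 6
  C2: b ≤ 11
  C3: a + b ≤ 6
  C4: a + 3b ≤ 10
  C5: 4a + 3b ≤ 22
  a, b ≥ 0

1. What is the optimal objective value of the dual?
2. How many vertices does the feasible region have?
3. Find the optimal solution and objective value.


1. -33
2. 4
3. a = 5.5, b = 0, z = -33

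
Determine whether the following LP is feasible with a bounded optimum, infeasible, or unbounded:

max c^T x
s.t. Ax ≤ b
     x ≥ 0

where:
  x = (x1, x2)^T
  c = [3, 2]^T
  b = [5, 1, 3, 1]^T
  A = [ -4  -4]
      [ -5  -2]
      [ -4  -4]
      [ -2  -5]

Unbounded (objective can increase without bound)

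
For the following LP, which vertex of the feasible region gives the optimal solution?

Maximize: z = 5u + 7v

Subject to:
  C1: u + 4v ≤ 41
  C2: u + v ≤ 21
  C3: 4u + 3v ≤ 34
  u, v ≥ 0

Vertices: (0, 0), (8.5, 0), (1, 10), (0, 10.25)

Evaluate the objective at each vertex of the feasible region:
  z(0, 0) = 0
  z(8.5, 0) = 42.5
  z(1, 10) = 75  ←
  z(0, 10.25) = 71.75
The maximum is at u = 1, v = 10.

(1, 10)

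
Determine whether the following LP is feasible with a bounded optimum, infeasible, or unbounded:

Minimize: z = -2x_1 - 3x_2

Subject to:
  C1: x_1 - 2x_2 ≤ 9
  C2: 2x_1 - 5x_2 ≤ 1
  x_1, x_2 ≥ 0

Unbounded (objective can decrease without bound)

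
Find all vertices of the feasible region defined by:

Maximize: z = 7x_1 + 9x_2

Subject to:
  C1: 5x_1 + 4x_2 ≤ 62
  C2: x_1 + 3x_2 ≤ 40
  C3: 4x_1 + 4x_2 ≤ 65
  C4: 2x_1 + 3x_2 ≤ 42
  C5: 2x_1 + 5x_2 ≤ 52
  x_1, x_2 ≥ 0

(0, 0), (12.4, 0), (6, 8), (0, 10.4)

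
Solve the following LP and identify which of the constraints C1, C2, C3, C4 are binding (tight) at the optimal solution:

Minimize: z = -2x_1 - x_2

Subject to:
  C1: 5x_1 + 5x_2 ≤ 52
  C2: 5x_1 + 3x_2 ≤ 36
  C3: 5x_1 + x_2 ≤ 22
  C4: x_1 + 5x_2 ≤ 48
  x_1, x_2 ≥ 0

At x_1 = 3, x_2 = 7, compute slack b - a·x for each constraint:
  C1: 52 − 50 = 2  (slack)
  C2: 36 − 36 = 0  (binding)
  C3: 22 − 22 = 0  (binding)
  C4: 48 − 38 = 10  (slack)

Optimal: x_1 = 3, x_2 = 7
Binding: C2, C3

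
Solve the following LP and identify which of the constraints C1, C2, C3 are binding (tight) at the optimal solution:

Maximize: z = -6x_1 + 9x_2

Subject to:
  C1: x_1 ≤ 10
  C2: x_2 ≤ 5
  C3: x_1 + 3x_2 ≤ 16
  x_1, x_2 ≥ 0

At x_1 = 0, x_2 = 5, compute slack b - a·x for each constraint:
  C1: 10 − 0 = 10  (slack)
  C2: 5 − 5 = 0  (binding)
  C3: 16 − 15 = 1  (slack)

Optimal: x_1 = 0, x_2 = 5
Binding: C2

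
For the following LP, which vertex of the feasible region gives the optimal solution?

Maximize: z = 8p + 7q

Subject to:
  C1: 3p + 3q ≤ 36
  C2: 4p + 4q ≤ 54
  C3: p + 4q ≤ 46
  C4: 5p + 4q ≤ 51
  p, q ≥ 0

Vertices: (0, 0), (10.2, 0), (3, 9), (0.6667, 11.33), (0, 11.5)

Evaluate the objective at each vertex of the feasible region:
  z(0, 0) = 0
  z(10.2, 0) = 81.6
  z(3, 9) = 87  ←
  z(0.6667, 11.33) = 84.67
  z(0, 11.5) = 80.5
The maximum is at p = 3, q = 9.

(3, 9)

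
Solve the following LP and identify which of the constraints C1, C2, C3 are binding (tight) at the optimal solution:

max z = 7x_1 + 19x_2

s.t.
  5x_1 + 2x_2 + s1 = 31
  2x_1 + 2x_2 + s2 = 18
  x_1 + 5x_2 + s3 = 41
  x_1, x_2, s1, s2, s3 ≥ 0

At x_1 = 1, x_2 = 8, compute slack b - a·x for each constraint:
  C1: 31 − 21 = 10  (slack)
  C2: 18 − 18 = 0  (binding)
  C3: 41 − 41 = 0  (binding)

Optimal: x_1 = 1, x_2 = 8
Binding: C2, C3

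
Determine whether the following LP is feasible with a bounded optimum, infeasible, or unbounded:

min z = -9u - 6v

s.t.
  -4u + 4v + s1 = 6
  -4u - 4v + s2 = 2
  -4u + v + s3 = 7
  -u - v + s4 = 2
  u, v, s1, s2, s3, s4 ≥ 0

Unbounded (objective can decrease without bound)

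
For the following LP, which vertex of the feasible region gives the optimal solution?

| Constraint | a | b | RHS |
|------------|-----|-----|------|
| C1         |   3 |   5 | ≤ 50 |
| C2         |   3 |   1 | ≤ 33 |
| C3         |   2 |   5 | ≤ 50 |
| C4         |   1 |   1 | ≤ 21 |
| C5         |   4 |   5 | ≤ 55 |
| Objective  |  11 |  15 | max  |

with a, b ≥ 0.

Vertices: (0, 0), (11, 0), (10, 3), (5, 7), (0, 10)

Evaluate the objective at each vertex of the feasible region:
  z(0, 0) = 0
  z(11, 0) = 121
  z(10, 3) = 155
  z(5, 7) = 160  ←
  z(0, 10) = 150
The maximum is at a = 5, b = 7.

(5, 7)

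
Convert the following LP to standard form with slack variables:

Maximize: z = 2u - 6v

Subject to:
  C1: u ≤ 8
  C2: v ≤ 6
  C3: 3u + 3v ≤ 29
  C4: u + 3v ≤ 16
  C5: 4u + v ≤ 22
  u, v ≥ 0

max z = 2u - 6v

s.t.
  u + s1 = 8
  v + s2 = 6
  3u + 3v + s3 = 29
  u + 3v + s4 = 16
  4u + v + s5 = 22
  u, v, s1, s2, s3, s4, s5 ≥ 0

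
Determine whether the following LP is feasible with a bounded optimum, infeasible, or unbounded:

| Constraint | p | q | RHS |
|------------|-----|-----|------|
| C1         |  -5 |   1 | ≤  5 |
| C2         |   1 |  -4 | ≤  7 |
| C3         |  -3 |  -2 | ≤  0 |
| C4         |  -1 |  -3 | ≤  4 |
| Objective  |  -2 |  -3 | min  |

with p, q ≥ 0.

Unbounded (objective can decrease without bound)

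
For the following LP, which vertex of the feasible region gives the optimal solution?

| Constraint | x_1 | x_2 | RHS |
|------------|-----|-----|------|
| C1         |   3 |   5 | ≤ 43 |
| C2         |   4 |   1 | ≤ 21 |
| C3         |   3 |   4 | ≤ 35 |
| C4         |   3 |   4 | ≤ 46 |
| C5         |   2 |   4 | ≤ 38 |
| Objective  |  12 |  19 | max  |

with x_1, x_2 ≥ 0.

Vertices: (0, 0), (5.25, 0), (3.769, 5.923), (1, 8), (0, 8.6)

Evaluate the objective at each vertex of the feasible region:
  z(0, 0) = 0
  z(5.25, 0) = 63
  z(3.769, 5.923) = 157.8
  z(1, 8) = 164  ←
  z(0, 8.6) = 163.4
The maximum is at x_1 = 1, x_2 = 8.

(1, 8)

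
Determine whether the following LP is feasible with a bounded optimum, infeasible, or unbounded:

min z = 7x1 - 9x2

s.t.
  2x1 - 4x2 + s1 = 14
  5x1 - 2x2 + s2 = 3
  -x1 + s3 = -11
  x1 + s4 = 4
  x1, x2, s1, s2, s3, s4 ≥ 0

Infeasible (no feasible solution exists)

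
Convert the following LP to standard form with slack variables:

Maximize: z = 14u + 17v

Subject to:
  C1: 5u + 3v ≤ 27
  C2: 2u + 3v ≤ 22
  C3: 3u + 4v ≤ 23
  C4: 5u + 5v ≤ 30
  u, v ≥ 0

max z = 14u + 17v

s.t.
  5u + 3v + s1 = 27
  2u + 3v + s2 = 22
  3u + 4v + s3 = 23
  5u + 5v + s4 = 30
  u, v, s1, s2, s3, s4 ≥ 0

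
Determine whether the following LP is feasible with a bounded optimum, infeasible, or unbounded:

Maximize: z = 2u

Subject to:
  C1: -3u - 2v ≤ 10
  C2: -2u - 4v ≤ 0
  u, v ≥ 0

Unbounded (objective can increase without bound)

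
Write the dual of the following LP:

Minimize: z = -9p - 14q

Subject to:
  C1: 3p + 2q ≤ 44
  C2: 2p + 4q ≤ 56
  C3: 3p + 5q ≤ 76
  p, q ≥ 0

Primal min cᵀx s.t. Ax ≤ b, x ≥ 0  →  Dual max −bᵀy s.t. Aᵀy ≥ −c, y ≥ 0.

Maximize: z = -44y1 - 56y2 - 76y3

Subject to:
  3y1 + 2y2 + 3y3 ≥ 9
  2y1 + 4y2 + 5y3 ≥ 14
  y1, y2, y3 ≥ 0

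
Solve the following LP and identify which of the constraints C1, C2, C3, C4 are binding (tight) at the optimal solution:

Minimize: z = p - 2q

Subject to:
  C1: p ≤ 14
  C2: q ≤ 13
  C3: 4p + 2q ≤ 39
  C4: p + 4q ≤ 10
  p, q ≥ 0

At p = 0, q = 2.5, compute slack b - a·x for each constraint:
  C1: 14 − 0 = 14  (slack)
  C2: 13 − 2.5 = 10.5  (slack)
  C3: 39 − 5 = 34  (slack)
  C4: 10 − 10 = 0  (binding)

Optimal: p = 0, q = 2.5
Binding: C4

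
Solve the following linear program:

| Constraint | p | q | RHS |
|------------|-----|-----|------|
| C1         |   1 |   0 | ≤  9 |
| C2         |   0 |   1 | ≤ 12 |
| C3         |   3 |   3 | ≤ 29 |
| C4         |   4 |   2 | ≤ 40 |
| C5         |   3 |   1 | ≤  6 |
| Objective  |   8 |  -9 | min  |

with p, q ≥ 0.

Evaluate the objective at each vertex of the feasible region:
  z(0, 0) = 0
  z(2, 0) = 16
  z(0, 6) = -54  ←
The minimum is at p = 0, q = 6.

p = 0, q = 6, z = -54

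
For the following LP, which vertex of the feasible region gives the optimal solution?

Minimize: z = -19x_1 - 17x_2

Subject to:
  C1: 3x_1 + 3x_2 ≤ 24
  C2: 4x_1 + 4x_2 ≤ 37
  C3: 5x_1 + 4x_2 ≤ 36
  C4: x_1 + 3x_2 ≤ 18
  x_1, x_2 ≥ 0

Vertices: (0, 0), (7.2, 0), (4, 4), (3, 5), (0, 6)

Evaluate the objective at each vertex of the feasible region:
  z(0, 0) = 0
  z(7.2, 0) = -136.8
  z(4, 4) = -144  ←
  z(3, 5) = -142
  z(0, 6) = -102
The minimum is at x_1 = 4, x_2 = 4.

(4, 4)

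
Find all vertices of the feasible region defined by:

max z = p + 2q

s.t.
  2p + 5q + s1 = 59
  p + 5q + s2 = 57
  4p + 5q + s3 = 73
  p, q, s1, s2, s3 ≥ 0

(0, 0), (18.25, 0), (7, 9), (2, 11), (0, 11.4)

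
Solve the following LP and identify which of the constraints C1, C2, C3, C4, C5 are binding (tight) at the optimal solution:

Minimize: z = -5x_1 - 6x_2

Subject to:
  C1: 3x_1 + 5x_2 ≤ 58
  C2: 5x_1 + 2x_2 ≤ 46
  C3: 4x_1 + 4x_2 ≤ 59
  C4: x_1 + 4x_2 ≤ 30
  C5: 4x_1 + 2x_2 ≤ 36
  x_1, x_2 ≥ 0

At x_1 = 6, x_2 = 6, compute slack b - a·x for each constraint:
  C1: 58 − 48 = 10  (slack)
  C2: 46 − 42 = 4  (slack)
  C3: 59 − 48 = 11  (slack)
  C4: 30 − 30 = 0  (binding)
  C5: 36 − 36 = 0  (binding)

Optimal: x_1 = 6, x_2 = 6
Binding: C4, C5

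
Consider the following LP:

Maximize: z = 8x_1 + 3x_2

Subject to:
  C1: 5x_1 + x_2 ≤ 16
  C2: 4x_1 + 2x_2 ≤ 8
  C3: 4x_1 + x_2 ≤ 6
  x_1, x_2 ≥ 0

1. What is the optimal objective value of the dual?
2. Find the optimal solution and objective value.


1. 14
2. x_1 = 1, x_2 = 2, z = 14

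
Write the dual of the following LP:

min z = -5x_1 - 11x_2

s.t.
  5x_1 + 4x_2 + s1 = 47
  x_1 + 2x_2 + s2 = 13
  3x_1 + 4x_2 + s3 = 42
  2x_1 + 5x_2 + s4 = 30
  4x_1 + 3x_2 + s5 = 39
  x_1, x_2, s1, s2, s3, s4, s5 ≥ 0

Primal min cᵀx s.t. Ax ≤ b, x ≥ 0  →  Dual max −bᵀy s.t. Aᵀy ≥ −c, y ≥ 0.

Maximize: z = -47y1 - 13y2 - 42y3 - 30y4 - 39y5

Subject to:
  5y1 + y2 + 3y3 + 2y4 + 4y5 ≥ 5
  4y1 + 2y2 + 4y3 + 5y4 + 3y5 ≥ 11
  y1, y2, y3, y4, y5 ≥ 0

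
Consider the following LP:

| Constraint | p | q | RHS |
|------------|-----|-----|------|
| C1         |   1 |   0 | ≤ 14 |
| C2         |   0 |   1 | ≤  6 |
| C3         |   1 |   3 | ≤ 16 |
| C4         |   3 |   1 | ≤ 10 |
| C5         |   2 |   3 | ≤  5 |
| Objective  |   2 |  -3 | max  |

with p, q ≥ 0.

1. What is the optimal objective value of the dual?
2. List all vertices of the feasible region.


1. 5
2. (0, 0), (2.5, 0), (0, 1.667)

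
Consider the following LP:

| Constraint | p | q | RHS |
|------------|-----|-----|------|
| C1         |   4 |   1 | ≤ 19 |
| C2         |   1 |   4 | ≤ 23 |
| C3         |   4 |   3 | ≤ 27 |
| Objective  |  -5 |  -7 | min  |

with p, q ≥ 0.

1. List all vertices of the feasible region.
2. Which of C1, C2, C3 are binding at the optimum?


1. (0, 0), (4.75, 0), (3.75, 4), (3, 5), (0, 5.75)
2. C2, C3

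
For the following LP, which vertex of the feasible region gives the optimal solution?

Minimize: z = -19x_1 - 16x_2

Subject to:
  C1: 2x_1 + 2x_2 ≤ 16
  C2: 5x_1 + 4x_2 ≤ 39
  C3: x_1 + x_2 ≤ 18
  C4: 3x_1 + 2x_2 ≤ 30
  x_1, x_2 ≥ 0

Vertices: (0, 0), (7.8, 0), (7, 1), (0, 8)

Evaluate the objective at each vertex of the feasible region:
  z(0, 0) = 0
  z(7.8, 0) = -148.2
  z(7, 1) = -149  ←
  z(0, 8) = -128
The minimum is at x_1 = 7, x_2 = 1.

(7, 1)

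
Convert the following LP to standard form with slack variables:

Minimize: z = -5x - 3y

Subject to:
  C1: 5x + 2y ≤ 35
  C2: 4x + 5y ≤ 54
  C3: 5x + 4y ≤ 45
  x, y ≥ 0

min z = -5x - 3y

s.t.
  5x + 2y + s1 = 35
  4x + 5y + s2 = 54
  5x + 4y + s3 = 45
  x, y, s1, s2, s3 ≥ 0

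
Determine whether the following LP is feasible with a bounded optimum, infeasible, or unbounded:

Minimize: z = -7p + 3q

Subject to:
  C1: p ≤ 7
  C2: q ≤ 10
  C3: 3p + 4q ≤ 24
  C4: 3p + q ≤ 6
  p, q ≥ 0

Feasible with a bounded optimal solution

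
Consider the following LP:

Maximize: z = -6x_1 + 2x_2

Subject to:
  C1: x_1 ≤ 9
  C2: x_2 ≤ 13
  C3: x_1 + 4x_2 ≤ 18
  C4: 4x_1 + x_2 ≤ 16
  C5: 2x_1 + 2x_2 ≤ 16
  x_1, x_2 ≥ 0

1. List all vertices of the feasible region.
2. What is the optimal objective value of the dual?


1. (0, 0), (4, 0), (3.067, 3.733), (0, 4.5)
2. 9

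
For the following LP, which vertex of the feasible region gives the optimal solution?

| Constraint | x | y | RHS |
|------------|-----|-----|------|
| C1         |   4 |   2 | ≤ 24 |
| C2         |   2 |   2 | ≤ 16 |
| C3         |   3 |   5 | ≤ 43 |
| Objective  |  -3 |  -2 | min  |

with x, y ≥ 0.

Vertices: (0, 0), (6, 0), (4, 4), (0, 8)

Evaluate the objective at each vertex of the feasible region:
  z(0, 0) = 0
  z(6, 0) = -18
  z(4, 4) = -20  ←
  z(0, 8) = -16
The minimum is at x = 4, y = 4.

(4, 4)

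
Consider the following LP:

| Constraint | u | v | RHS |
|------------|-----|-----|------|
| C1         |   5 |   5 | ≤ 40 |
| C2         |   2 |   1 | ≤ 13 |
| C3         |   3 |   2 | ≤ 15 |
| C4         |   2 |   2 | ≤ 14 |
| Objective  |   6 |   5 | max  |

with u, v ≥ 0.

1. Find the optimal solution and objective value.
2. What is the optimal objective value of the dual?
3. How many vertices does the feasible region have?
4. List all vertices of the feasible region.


1. u = 1, v = 6, z = 36
2. 36
3. 4
4. (0, 0), (5, 0), (1, 6), (0, 7)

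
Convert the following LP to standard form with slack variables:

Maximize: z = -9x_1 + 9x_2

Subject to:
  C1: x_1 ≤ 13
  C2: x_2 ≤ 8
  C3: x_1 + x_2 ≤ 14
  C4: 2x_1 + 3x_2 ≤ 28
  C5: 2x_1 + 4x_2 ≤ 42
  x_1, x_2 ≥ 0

max z = -9x_1 + 9x_2

s.t.
  x_1 + s1 = 13
  x_2 + s2 = 8
  x_1 + x_2 + s3 = 14
  2x_1 + 3x_2 + s4 = 28
  2x_1 + 4x_2 + s5 = 42
  x_1, x_2, s1, s2, s3, s4, s5 ≥ 0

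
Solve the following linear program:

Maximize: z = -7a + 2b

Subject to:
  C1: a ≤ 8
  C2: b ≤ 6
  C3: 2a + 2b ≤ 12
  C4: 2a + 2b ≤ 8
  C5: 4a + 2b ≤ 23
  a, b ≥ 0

Evaluate the objective at each vertex of the feasible region:
  z(0, 0) = 0
  z(4, 0) = -28
  z(0, 4) = 8  ←
The maximum is at a = 0, b = 4.

a = 0, b = 4, z = 8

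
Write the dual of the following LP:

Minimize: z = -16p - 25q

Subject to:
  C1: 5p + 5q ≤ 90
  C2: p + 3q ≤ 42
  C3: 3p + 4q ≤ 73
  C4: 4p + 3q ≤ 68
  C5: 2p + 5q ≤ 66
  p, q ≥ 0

Primal min cᵀx s.t. Ax ≤ b, x ≥ 0  →  Dual max −bᵀy s.t. Aᵀy ≥ −c, y ≥ 0.

Maximize: z = -90y1 - 42y2 - 73y3 - 68y4 - 66y5

Subject to:
  5y1 + y2 + 3y3 + 4y4 + 2y5 ≥ 16
  5y1 + 3y2 + 4y3 + 3y4 + 5y5 ≥ 25
  y1, y2, y3, y4, y5 ≥ 0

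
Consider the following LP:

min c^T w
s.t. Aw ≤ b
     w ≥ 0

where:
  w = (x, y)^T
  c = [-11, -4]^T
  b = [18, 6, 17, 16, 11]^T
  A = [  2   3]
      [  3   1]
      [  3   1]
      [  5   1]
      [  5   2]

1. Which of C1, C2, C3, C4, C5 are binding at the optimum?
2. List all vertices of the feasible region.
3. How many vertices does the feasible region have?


1. C2, C5
2. (0, 0), (2, 0), (1, 3), (0, 5.5)
3. 4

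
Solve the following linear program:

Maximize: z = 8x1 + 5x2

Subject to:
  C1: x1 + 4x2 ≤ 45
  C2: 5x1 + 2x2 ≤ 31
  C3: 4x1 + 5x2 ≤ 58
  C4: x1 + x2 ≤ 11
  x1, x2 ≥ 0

Evaluate the objective at each vertex of the feasible region:
  z(0, 0) = 0
  z(6.2, 0) = 49.6
  z(3, 8) = 64  ←
  z(0, 11) = 55
The maximum is at x1 = 3, x2 = 8.

x1 = 3, x2 = 8, z = 64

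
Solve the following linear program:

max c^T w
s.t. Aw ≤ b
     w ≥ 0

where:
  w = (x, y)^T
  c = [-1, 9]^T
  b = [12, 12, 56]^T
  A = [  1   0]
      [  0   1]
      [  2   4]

Evaluate the objective at each vertex of the feasible region:
  z(0, 0) = 0
  z(12, 0) = -12
  z(12, 8) = 60
  z(4, 12) = 104
  z(0, 12) = 108  ←
The maximum is at x = 0, y = 12.

x = 0, y = 12, z = 108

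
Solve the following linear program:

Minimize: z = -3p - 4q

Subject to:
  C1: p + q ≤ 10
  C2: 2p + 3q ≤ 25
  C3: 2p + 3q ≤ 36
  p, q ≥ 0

Evaluate the objective at each vertex of the feasible region:
  z(0, 0) = 0
  z(10, 0) = -30
  z(5, 5) = -35  ←
  z(0, 8.333) = -33.33
The minimum is at p = 5, q = 5.

p = 5, q = 5, z = -35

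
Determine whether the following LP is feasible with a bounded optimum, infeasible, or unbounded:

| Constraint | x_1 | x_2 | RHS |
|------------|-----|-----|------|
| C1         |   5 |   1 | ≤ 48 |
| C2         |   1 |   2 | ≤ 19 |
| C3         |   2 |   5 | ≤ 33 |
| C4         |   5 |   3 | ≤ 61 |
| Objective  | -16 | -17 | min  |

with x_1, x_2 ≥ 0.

Feasible with a bounded optimal solution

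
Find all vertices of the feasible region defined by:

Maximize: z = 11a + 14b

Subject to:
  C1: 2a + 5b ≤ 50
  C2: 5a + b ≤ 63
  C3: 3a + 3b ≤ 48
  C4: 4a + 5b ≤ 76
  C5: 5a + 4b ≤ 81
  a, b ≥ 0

(0, 0), (12.6, 0), (11.75, 4.25), (10, 6), (0, 10)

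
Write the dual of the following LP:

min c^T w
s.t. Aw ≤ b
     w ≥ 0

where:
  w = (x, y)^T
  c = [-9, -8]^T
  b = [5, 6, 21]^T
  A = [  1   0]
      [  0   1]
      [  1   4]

Primal min cᵀx s.t. Ax ≤ b, x ≥ 0  →  Dual max −bᵀy s.t. Aᵀy ≥ −c, y ≥ 0.

Maximize: z = -5y1 - 6y2 - 21y3

Subject to:
  y1 + y3 ≥ 9
  y2 + 4y3 ≥ 8
  y1, y2, y3 ≥ 0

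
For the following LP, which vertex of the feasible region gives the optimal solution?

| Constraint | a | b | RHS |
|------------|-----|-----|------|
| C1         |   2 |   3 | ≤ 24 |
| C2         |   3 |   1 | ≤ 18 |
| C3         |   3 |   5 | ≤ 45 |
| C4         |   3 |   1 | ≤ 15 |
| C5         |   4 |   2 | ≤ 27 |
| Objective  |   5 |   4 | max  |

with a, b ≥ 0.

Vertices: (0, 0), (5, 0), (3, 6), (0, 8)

Evaluate the objective at each vertex of the feasible region:
  z(0, 0) = 0
  z(5, 0) = 25
  z(3, 6) = 39  ←
  z(0, 8) = 32
The maximum is at a = 3, b = 6.

(3, 6)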